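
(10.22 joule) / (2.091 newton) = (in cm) 488.8. Check: 10.22 joule = 10.22 J. 2.091 newton = 2.091 N. Combine: 10.22 J / 2.091 N = 4.8876136 m. 1 cm = 0.01 m, so 4.8876136 m = 4.8876136 / 0.01 = 488.76136 cm ≈ 488.8 cm (4 s.f.).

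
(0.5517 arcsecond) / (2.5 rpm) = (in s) 1.022e-05. Check: 1 arcsecond = 4.8481368e-06 rad, so 0.5517 arcsecond = 0.5517 * 4.8481368e-06 = 2.6747171e-06 rad. 1 rpm = 0.10471976 rad/s, so 2.5 rpm = 2.5 * 0.10471976 = 0.26179939 rad/s. Combine: 2.6747171e-06 rad / 0.26179939 rad/s = 1.0216667e-05 s. Result: 1.0216667e-05 s ≈ 1.022e-05 s (4 s.f.).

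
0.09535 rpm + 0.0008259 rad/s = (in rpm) 0.1032. Check: 1 rpm = 0.10471976 rad/s, so 0.09535 rpm = 0.09535 * 0.10471976 = 0.0099850287 rad/s. 0.0008259 rad/s is already in rad/s. Sum: 0.0099850287 + 0.0008259 = 0.010810929 rad/s. 1 rpm = 0.10471976 rad/s, so 0.010810929 rad/s = 0.010810929 / 0.10471976 = 0.10323676 rpm ≈ 0.1032 rpm (4 s.f.).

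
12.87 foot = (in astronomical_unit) 2.622e-11. Check: 1 foot = 0.3048 m, so 12.87 foot = 12.87 * 0.3048 = 3.922776 m. 1 astronomical_unit = 1.4959787e+11 m, so 3.922776 m = 3.922776 / 1.4959787e+11 = 2.6222138e-11 astronomical_unit ≈ 2.622e-11 astronomical_unit (4 s.f.).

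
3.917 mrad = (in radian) 0.003917. Check: 1 mrad = 0.001 rad, so 3.917 mrad = 3.917 * 0.001 = 0.003917 rad. 0.003917 rad = 0.003917 radian.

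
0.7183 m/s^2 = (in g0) 1 g0 = 9.80665 m/s^2, so 0.7183 m/s^2 = 0.7183 / 9.80665 = 0.073246216 g0 ≈ 0.07325 g0 (4 s.f.). Final answer: 0.07325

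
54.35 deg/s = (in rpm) 1 deg/s = 0.017453293 rad/s, so 54.35 deg/s = 54.35 * 0.017453293 = 0.94858645 rad/s. 1 rpm = 0.10471976 rad/s, so 0.94858645 rad/s = 0.94858645 / 0.10471976 = 9.0583333 rpm ≈ 9.058 rpm (4 s.f.). Final answer: 9.058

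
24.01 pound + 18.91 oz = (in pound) 1 pound = 0.45359237 kg, so 24.01 pound = 24.01 * 0.45359237 = 10.890753 kg. 1 oz = 0.028349523 kg, so 18.91 oz = 18.91 * 0.028349523 = 0.53608948 kg. Sum: 10.890753 + 0.53608948 = 11.426842 kg. 1 pound = 0.45359237 kg, so 11.426842 kg = 11.426842 / 0.45359237 = 25.191875 pound ≈ 25.19 pound (4 s.f.). Final answer: 25.19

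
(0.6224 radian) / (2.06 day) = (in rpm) 0.6224 radian = 0.6224 rad. 1 day = 86400 s, so 2.06 day = 2.06 * 86400 = 177984 s. Combine: 0.6224 rad / 177984 s = 3.4969435e-06 rad/s. 1 rpm = 0.10471976 rad/s, so 3.4969435e-06 rad/s = 3.4969435e-06 / 0.10471976 = 3.3393351e-05 rpm ≈ 3.339e-05 rpm (4 s.f.). Final answer: 3.339e-05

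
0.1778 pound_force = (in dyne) 1 pound_force = 4.4482216 N, so 0.1778 pound_force = 0.1778 * 4.4482216 = 0.7908938 N. 1 dyne = 1e-05 N, so 0.7908938 N = 0.7908938 / 1e-05 = 79089.38 dyne ≈ 7.909e+04 dyne (4 s.f.). Final answer: 7.909e+04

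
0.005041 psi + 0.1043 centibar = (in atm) 0.001372. Check: 1 psi = 6894.7573 Pa, so 0.005041 psi = 0.005041 * 6894.7573 = 34.756472 Pa. 1 centibar = 1000 Pa, so 0.1043 centibar = 0.1043 * 1000 = 104.3 Pa. Sum: 34.756472 + 104.3 = 139.05647 Pa. 1 atm = 101325 Pa, so 139.05647 Pa = 139.05647 / 101325 = 0.0013723807 atm ≈ 0.001372 atm (4 s.f.).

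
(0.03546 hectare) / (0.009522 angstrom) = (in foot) 1.222e+15. Check: 1 hectare = 10000 m^2, so 0.03546 hectare = 0.03546 * 10000 = 354.6 m^2. 1 angstrom = 1e-10 m, so 0.009522 angstrom = 0.009522 * 1e-10 = 9.522e-13 m. Combine: 354.6 m^2 / 9.522e-13 m = 3.7240076e+14 m. 1 foot = 0.3048 m, so 3.7240076e+14 m = 3.7240076e+14 / 0.3048 = 1.2217873e+15 foot ≈ 1.222e+15 foot (4 s.f.).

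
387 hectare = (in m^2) 3.87e+06. Check: 1 hectare = 10000 m^2, so 387 hectare = 387 * 10000 = 3870000 m^2. Result: 3870000 m^2 ≈ 3.87e+06 m^2 (4 s.f.).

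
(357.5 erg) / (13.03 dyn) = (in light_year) 2.9e-17. Check: 1 erg = 1e-07 J, so 357.5 erg = 357.5 * 1e-07 = 3.575e-05 J. 1 dyn = 1e-05 N, so 13.03 dyn = 13.03 * 1e-05 = 0.0001303 N. Combine: 3.575e-05 J / 0.0001303 N = 0.27436685 m. 1 light_year = 9.4607305e+15 m, so 0.27436685 m = 0.27436685 / 9.4607305e+15 = 2.9000598e-17 light_year ≈ 2.9e-17 light_year (4 s.f.).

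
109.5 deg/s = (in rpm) 1 deg/s = 0.017453293 rad/s, so 109.5 deg/s = 109.5 * 0.017453293 = 1.9111355 rad/s. 1 rpm = 0.10471976 rad/s, so 1.9111355 rad/s = 1.9111355 / 0.10471976 = 18.25 rpm. Final answer: 18.25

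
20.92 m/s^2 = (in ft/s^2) 1 ft/s^2 = 0.3048 m/s^2, so 20.92 m/s^2 = 20.92 / 0.3048 = 68.635171 ft/s^2 ≈ 68.64 ft/s^2 (4 s.f.). Final answer: 68.64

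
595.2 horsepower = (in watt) 4.438e+05. Check: 1 horsepower = 745.69987 W, so 595.2 horsepower = 595.2 * 745.69987 = 443840.56 W. 443840.56 W = 443840.56 watt ≈ 4.438e+05 watt (4 s.f.).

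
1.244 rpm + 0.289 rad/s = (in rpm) 1 rpm = 0.10471976 rad/s, so 1.244 rpm = 1.244 * 0.10471976 = 0.13027138 rad/s. 0.289 rad/s is already in rad/s. Sum: 0.13027138 + 0.289 = 0.41927138 rad/s. 1 rpm = 0.10471976 rad/s, so 0.41927138 rad/s = 0.41927138 / 0.10471976 = 4.0037467 rpm ≈ 4.004 rpm (4 s.f.). Final answer: 4.004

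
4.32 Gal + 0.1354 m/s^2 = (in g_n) 0.01821. Check: 1 Gal = 0.01 m/s^2, so 4.32 Gal = 4.32 * 0.01 = 0.0432 m/s^2. 0.1354 m/s^2 is already in m/s^2. Sum: 0.0432 + 0.1354 = 0.1786 m/s^2. 1 g_n = 9.80665 m/s^2, so 0.1786 m/s^2 = 0.1786 / 9.80665 = 0.018212132 g_n ≈ 0.01821 g_n (4 s.f.).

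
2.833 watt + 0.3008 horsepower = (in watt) 2.833 watt = 2.833 W. 1 horsepower = 745.69987 W, so 0.3008 horsepower = 0.3008 * 745.69987 = 224.30652 W. Sum: 2.833 + 224.30652 = 227.13952 W. 227.13952 W = 227.13952 watt ≈ 227.1 watt (4 s.f.). Final answer: 227.1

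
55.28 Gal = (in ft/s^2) 1.814. Check: 1 Gal = 0.01 m/s^2, so 55.28 Gal = 55.28 * 0.01 = 0.5528 m/s^2. 1 ft/s^2 = 0.3048 m/s^2, so 0.5528 m/s^2 = 0.5528 / 0.3048 = 1.8136483 ft/s^2 ≈ 1.814 ft/s^2 (4 s.f.).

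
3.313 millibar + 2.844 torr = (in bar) 0.007105. Check: 1 millibar = 100 Pa, so 3.313 millibar = 3.313 * 100 = 331.3 Pa. 1 torr = 133.32237 Pa, so 2.844 torr = 2.844 * 133.32237 = 379.16882 Pa. Sum: 331.3 + 379.16882 = 710.46882 Pa. 1 bar = 100000 Pa, so 710.46882 Pa = 710.46882 / 100000 = 0.0071046882 bar ≈ 0.007105 bar (4 s.f.).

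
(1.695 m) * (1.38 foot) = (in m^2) 1.695 m is already in m. 1 foot = 0.3048 m, so 1.38 foot = 1.38 * 0.3048 = 0.420624 m. Combine: 1.695 m * 0.420624 m = 0.71295768 m^2. Result: 0.71295768 m^2 ≈ 0.713 m^2 (4 s.f.). Final answer: 0.713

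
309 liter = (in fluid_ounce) 1 liter = 0.001 m^3, so 309 liter = 309 * 0.001 = 0.309 m^3. 1 fluid_ounce = 2.957353e-05 m^3, so 0.309 m^3 = 0.309 / 2.957353e-05 = 10448.533 fluid_ounce ≈ 1.045e+04 fluid_ounce (4 s.f.). Final answer: 1.045e+04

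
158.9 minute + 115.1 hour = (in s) 1 minute = 60 s, so 158.9 minute = 158.9 * 60 = 9534 s. 1 hour = 3600 s, so 115.1 hour = 115.1 * 3600 = 414360 s. Sum: 9534 + 414360 = 423894 s. Result: 423894 s ≈ 4.239e+05 s (4 s.f.). Final answer: 4.239e+05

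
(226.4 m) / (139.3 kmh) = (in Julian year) 1.854e-07. Check: 226.4 m is already in m. 1 kmh = 0.27777778 m/s, so 139.3 kmh = 139.3 * 0.27777778 = 38.694444 m/s. Combine: 226.4 m / 38.694444 m/s = 5.8509691 s. 1 Julian year = 31557600 s, so 5.8509691 s = 5.8509691 / 31557600 = 1.8540602e-07 Julian year ≈ 1.854e-07 Julian year (4 s.f.).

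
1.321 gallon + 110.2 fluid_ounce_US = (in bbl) 0.05195. Check: 1 gallon = 0.0037854118 m^3, so 1.321 gallon = 1.321 * 0.0037854118 = 0.005000529 m^3. 1 fluid_ounce_US = 2.957353e-05 m^3, so 110.2 fluid_ounce_US = 110.2 * 2.957353e-05 = 0.003259003 m^3. Sum: 0.005000529 + 0.003259003 = 0.0082595319 m^3. 1 bbl = 0.15898729 m^3, so 0.0082595319 m^3 = 0.0082595319 / 0.15898729 = 0.051950893 bbl ≈ 0.05195 bbl (4 s.f.).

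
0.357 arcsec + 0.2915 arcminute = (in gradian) 1 arcsec = 4.8481368e-06 rad, so 0.357 arcsec = 0.357 * 4.8481368e-06 = 1.7307848e-06 rad. 1 arcminute = 0.00029088821 rad, so 0.2915 arcminute = 0.2915 * 0.00029088821 = 8.4793913e-05 rad. Sum: 1.7307848e-06 + 8.4793913e-05 = 8.6524698e-05 rad. 1 gradian = 0.015707963 rad, so 8.6524698e-05 rad = 8.6524698e-05 / 0.015707963 = 0.0055083333 gradian ≈ 0.005508 gradian (4 s.f.). Final answer: 0.005508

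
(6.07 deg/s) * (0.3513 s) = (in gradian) 2.369. Check: 1 deg/s = 0.017453293 rad/s, so 6.07 deg/s = 6.07 * 0.017453293 = 0.10594149 rad/s. 0.3513 s is already in s. Combine: 0.10594149 rad/s * 0.3513 s = 0.037217244 rad. 1 gradian = 0.015707963 rad, so 0.037217244 rad = 0.037217244 / 0.015707963 = 2.3693233 gradian ≈ 2.369 gradian (4 s.f.).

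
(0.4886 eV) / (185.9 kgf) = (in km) 1 eV = 1.6021766e-19 J, so 0.4886 eV = 0.4886 * 1.6021766e-19 = 7.828235e-20 J. 1 kgf = 9.80665 N, so 185.9 kgf = 185.9 * 9.80665 = 1823.0562 N. Combine: 7.828235e-20 J / 1823.0562 N = 4.2940173e-23 m. 1 km = 1000 m, so 4.2940173e-23 m = 4.2940173e-23 / 1000 = 4.2940173e-26 km ≈ 4.294e-26 km (4 s.f.). Final answer: 4.294e-26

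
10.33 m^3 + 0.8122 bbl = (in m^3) 10.33 m^3 is already in m^3. 1 bbl = 0.15898729 m^3, so 0.8122 bbl = 0.8122 * 0.15898729 = 0.12912948 m^3. Sum: 10.33 + 0.12912948 = 10.459129 m^3. Result: 10.459129 m^3 ≈ 10.46 m^3 (4 s.f.). Final answer: 10.46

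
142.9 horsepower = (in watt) 1 horsepower = 745.69987 W, so 142.9 horsepower = 142.9 * 745.69987 = 106560.51 W. 106560.51 W = 106560.51 watt ≈ 1.066e+05 watt (4 s.f.). Final answer: 1.066e+05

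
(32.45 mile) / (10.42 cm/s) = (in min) 8353. Check: 1 mile = 1609.344 m, so 32.45 mile = 32.45 * 1609.344 = 52223.213 m. 1 cm/s = 0.01 m/s, so 10.42 cm/s = 10.42 * 0.01 = 0.1042 m/s. Combine: 52223.213 m / 0.1042 m/s = 501182.46 s. 1 min = 60 s, so 501182.46 s = 501182.46 / 60 = 8353.0411 min ≈ 8353 min (4 s.f.).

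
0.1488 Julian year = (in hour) 1304. Check: 1 Julian year = 31557600 s, so 0.1488 Julian year = 0.1488 * 31557600 = 4695770.9 s. 1 hour = 3600 s, so 4695770.9 s = 4695770.9 / 3600 = 1304.3808 hour ≈ 1304 hour (4 s.f.).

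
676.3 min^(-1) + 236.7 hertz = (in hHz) 2.48. Check: 1 min^(-1) = 0.016666667 Hz, so 676.3 min^(-1) = 676.3 * 0.016666667 = 11.271667 Hz. 236.7 hertz = 236.7 Hz. Sum: 11.271667 + 236.7 = 247.97167 Hz. 1 hHz = 100 Hz, so 247.97167 Hz = 247.97167 / 100 = 2.4797167 hHz ≈ 2.48 hHz (4 s.f.).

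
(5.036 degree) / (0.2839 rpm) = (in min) 0.04927. Check: 1 degree = 0.017453293 rad, so 5.036 degree = 5.036 * 0.017453293 = 0.087894781 rad. 1 rpm = 0.10471976 rad/s, so 0.2839 rpm = 0.2839 * 0.10471976 = 0.029729938 rad/s. Combine: 0.087894781 rad / 0.029729938 rad/s = 2.9564401 s. 1 min = 60 s, so 2.9564401 s = 2.9564401 / 60 = 0.049274001 min ≈ 0.04927 min (4 s.f.).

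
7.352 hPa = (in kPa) 0.7352. Check: 1 hPa = 100 Pa, so 7.352 hPa = 7.352 * 100 = 735.2 Pa. 1 kPa = 1000 Pa, so 735.2 Pa = 735.2 / 1000 = 0.7352 kPa.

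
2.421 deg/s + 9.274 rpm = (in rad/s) 1.013. Check: 1 deg/s = 0.017453293 rad/s, so 2.421 deg/s = 2.421 * 0.017453293 = 0.042254421 rad/s. 1 rpm = 0.10471976 rad/s, so 9.274 rpm = 9.274 * 0.10471976 = 0.97117101 rad/s. Sum: 0.042254421 + 0.97117101 = 1.0134254 rad/s. Result: 1.0134254 rad/s ≈ 1.013 rad/s (4 s.f.).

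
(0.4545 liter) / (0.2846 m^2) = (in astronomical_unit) 1 liter = 0.001 m^3, so 0.4545 liter = 0.4545 * 0.001 = 0.0004545 m^3. 0.2846 m^2 is already in m^2. Combine: 0.0004545 m^3 / 0.2846 m^2 = 0.0015969782 m. 1 astronomical_unit = 1.4959787e+11 m, so 0.0015969782 m = 0.0015969782 / 1.4959787e+11 = 1.067514e-14 astronomical_unit ≈ 1.068e-14 astronomical_unit (4 s.f.). Final answer: 1.068e-14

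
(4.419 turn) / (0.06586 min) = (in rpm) 67.1. Check: 1 turn = 6.2831853 rad, so 4.419 turn = 4.419 * 6.2831853 = 27.765396 rad. 1 min = 60 s, so 0.06586 min = 0.06586 * 60 = 3.9516 s. Combine: 27.765396 rad / 3.9516 s = 7.026368 rad/s. 1 rpm = 0.10471976 rad/s, so 7.026368 rad/s = 7.026368 / 0.10471976 = 67.096872 rpm ≈ 67.1 rpm (4 s.f.).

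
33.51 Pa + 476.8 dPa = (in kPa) 33.51 Pa is already in Pa. 1 dPa = 0.1 Pa, so 476.8 dPa = 476.8 * 0.1 = 47.68 Pa. Sum: 33.51 + 47.68 = 81.19 Pa. 1 kPa = 1000 Pa, so 81.19 Pa = 81.19 / 1000 = 0.08119 kPa. Final answer: 0.08119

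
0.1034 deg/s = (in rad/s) 0.001805. Check: 1 deg/s = 0.017453293 rad/s, so 0.1034 deg/s = 0.1034 * 0.017453293 = 0.0018046704 rad/s. Result: 0.0018046704 rad/s ≈ 0.001805 rad/s (4 s.f.).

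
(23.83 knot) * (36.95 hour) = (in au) 1.09e-05. Check: 1 knot = 0.51444444 m/s, so 23.83 knot = 23.83 * 0.51444444 = 12.259211 m/s. 1 hour = 3600 s, so 36.95 hour = 36.95 * 3600 = 133020 s. Combine: 12.259211 m/s * 133020 s = 1630720.3 m. 1 au = 1.4959787e+11 m, so 1630720.3 m = 1630720.3 / 1.4959787e+11 = 1.0900692e-05 au ≈ 1.09e-05 au (4 s.f.).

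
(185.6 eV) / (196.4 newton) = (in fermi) 1 eV = 1.6021766e-19 J, so 185.6 eV = 185.6 * 1.6021766e-19 = 2.9736398e-17 J. 196.4 newton = 196.4 N. Combine: 2.9736398e-17 J / 196.4 N = 1.5140732e-19 m. 1 fermi = 1e-15 m, so 1.5140732e-19 m = 1.5140732e-19 / 1e-15 = 0.00015140732 fermi ≈ 0.0001514 fermi (4 s.f.). Final answer: 0.0001514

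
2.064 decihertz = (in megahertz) 1 decihertz = 0.1 Hz, so 2.064 decihertz = 2.064 * 0.1 = 0.2064 Hz. 1 megahertz = 1000000 Hz, so 0.2064 Hz = 0.2064 / 1000000 = 2.064e-07 megahertz. Final answer: 2.064e-07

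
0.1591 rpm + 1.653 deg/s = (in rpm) 1 rpm = 0.10471976 rad/s, so 0.1591 rpm = 0.1591 * 0.10471976 = 0.016660913 rad/s. 1 deg/s = 0.017453293 rad/s, so 1.653 deg/s = 1.653 * 0.017453293 = 0.028850293 rad/s. Sum: 0.016660913 + 0.028850293 = 0.045511206 rad/s. 1 rpm = 0.10471976 rad/s, so 0.045511206 rad/s = 0.045511206 / 0.10471976 = 0.4346 rpm. Final answer: 0.4346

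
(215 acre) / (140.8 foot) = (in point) 5.747e+07. Check: 1 acre = 4046.8564 m^2, so 215 acre = 215 * 4046.8564 = 870074.13 m^2. 1 foot = 0.3048 m, so 140.8 foot = 140.8 * 0.3048 = 42.91584 m. Combine: 870074.13 m^2 / 42.91584 m = 20273.962 m. 1 point = 0.00035277778 m, so 20273.962 m = 20273.962 / 0.00035277778 = 57469500 point ≈ 5.747e+07 point (4 s.f.).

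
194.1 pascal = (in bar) 194.1 pascal = 194.1 Pa. 1 bar = 100000 Pa, so 194.1 Pa = 194.1 / 100000 = 0.001941 bar. Final answer: 0.001941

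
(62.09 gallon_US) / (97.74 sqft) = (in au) 1.73e-13. Check: 1 gallon_US = 0.0037854118 m^3, so 62.09 gallon_US = 62.09 * 0.0037854118 = 0.23503622 m^3. 1 sqft = 0.09290304 m^2, so 97.74 sqft = 97.74 * 0.09290304 = 9.0803431 m^2. Combine: 0.23503622 m^3 / 9.0803431 m^2 = 0.025884068 m. 1 au = 1.4959787e+11 m, so 0.025884068 m = 0.025884068 / 1.4959787e+11 = 1.7302431e-13 au ≈ 1.73e-13 au (4 s.f.).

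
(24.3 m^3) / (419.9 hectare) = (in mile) 24.3 m^3 is already in m^3. 1 hectare = 10000 m^2, so 419.9 hectare = 419.9 * 10000 = 4199000 m^2. Combine: 24.3 m^3 / 4199000 m^2 = 5.7870922e-06 m. 1 mile = 1609.344 m, so 5.7870922e-06 m = 5.7870922e-06 / 1609.344 = 3.5959324e-09 mile ≈ 3.596e-09 mile (4 s.f.). Final answer: 3.596e-09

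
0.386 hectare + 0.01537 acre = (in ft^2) 1 hectare = 10000 m^2, so 0.386 hectare = 0.386 * 10000 = 3860 m^2. 1 acre = 4046.8564 m^2, so 0.01537 acre = 0.01537 * 4046.8564 = 62.200183 m^2. Sum: 3860 + 62.200183 = 3922.2002 m^2. 1 ft^2 = 0.09290304 m^2, so 3922.2002 m^2 = 3922.2002 / 0.09290304 = 42218.211 ft^2 ≈ 4.222e+04 ft^2 (4 s.f.). Final answer: 4.222e+04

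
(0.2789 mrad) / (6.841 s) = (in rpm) 0.0003893. Check: 1 mrad = 0.001 rad, so 0.2789 mrad = 0.2789 * 0.001 = 0.0002789 rad. 6.841 s is already in s. Combine: 0.0002789 rad / 6.841 s = 4.0768893e-05 rad/s. 1 rpm = 0.10471976 rad/s, so 4.0768893e-05 rad/s = 4.0768893e-05 / 0.10471976 = 0.00038931425 rpm ≈ 0.0003893 rpm (4 s.f.).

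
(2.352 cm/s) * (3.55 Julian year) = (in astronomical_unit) 1 cm/s = 0.01 m/s, so 2.352 cm/s = 2.352 * 0.01 = 0.02352 m/s. 1 Julian year = 31557600 s, so 3.55 Julian year = 3.55 * 31557600 = 1.1202948e+08 s. Combine: 0.02352 m/s * 1.1202948e+08 s = 2634933.4 m. 1 astronomical_unit = 1.4959787e+11 m, so 2634933.4 m = 2634933.4 / 1.4959787e+11 = 1.7613442e-05 astronomical_unit ≈ 1.761e-05 astronomical_unit (4 s.f.). Final answer: 1.761e-05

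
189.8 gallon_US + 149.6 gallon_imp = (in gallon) 369.5. Check: 1 gallon_US = 0.0037854118 m^3, so 189.8 gallon_US = 189.8 * 0.0037854118 = 0.71847116 m^3. 1 gallon_imp = 0.00454609 m^3, so 149.6 gallon_imp = 149.6 * 0.00454609 = 0.68009506 m^3. Sum: 0.71847116 + 0.68009506 = 1.3985662 m^3. 1 gallon = 0.0037854118 m^3, so 1.3985662 m^3 = 1.3985662 / 0.0037854118 = 369.46211 gallon ≈ 369.5 gallon (4 s.f.).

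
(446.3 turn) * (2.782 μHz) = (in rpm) 1 turn = 6.2831853 rad, so 446.3 turn = 446.3 * 6.2831853 = 2804.1856 rad. 1 μHz = 1e-06 Hz, so 2.782 μHz = 2.782 * 1e-06 = 2.782e-06 Hz. Combine: 2804.1856 rad * 2.782e-06 Hz = 0.0078012443 rad/s. 1 rpm = 0.10471976 rad/s, so 0.0078012443 rad/s = 0.0078012443 / 0.10471976 = 0.074496396 rpm ≈ 0.0745 rpm (4 s.f.). Final answer: 0.0745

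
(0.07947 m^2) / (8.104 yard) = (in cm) 1.072. Check: 0.07947 m^2 is already in m^2. 1 yard = 0.9144 m, so 8.104 yard = 8.104 * 0.9144 = 7.4102976 m. Combine: 0.07947 m^2 / 7.4102976 m = 0.010724266 m. 1 cm = 0.01 m, so 0.010724266 m = 0.010724266 / 0.01 = 1.0724266 cm ≈ 1.072 cm (4 s.f.).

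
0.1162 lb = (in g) 1 lb = 0.45359237 kg, so 0.1162 lb = 0.1162 * 0.45359237 = 0.052707433 kg. 1 g = 0.001 kg, so 0.052707433 kg = 0.052707433 / 0.001 = 52.707433 g ≈ 52.71 g (4 s.f.). Final answer: 52.71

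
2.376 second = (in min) 0.0396. Check: 2.376 second = 2.376 s. 1 min = 60 s, so 2.376 s = 2.376 / 60 = 0.0396 min.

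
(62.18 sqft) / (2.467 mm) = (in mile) 1 sqft = 0.09290304 m^2, so 62.18 sqft = 62.18 * 0.09290304 = 5.776711 m^2. 1 mm = 0.001 m, so 2.467 mm = 2.467 * 0.001 = 0.002467 m. Combine: 5.776711 m^2 / 0.002467 m = 2341.5934 m. 1 mile = 1609.344 m, so 2341.5934 m = 2341.5934 / 1609.344 = 1.4549987 mile ≈ 1.455 mile (4 s.f.). Final answer: 1.455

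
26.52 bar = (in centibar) 1 bar = 100000 Pa, so 26.52 bar = 26.52 * 100000 = 2652000 Pa. 1 centibar = 1000 Pa, so 2652000 Pa = 2652000 / 1000 = 2652 centibar. Final answer: 2652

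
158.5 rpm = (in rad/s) 1 rpm = 0.10471976 rad/s, so 158.5 rpm = 158.5 * 0.10471976 = 16.598081 rad/s. Result: 16.598081 rad/s ≈ 16.6 rad/s (4 s.f.). Final answer: 16.6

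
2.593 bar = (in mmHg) 1 bar = 100000 Pa, so 2.593 bar = 2.593 * 100000 = 259300 Pa. 1 mmHg = 133.32237 Pa, so 259300 Pa = 259300 / 133.32237 = 1944.9099 mmHg ≈ 1945 mmHg (4 s.f.). Final answer: 1945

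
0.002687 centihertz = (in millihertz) 1 centihertz = 0.01 Hz, so 0.002687 centihertz = 0.002687 * 0.01 = 2.687e-05 Hz. 1 millihertz = 0.001 Hz, so 2.687e-05 Hz = 2.687e-05 / 0.001 = 0.02687 millihertz. Final answer: 0.02687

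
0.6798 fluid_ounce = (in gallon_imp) 1 fluid_ounce = 2.957353e-05 m^3, so 0.6798 fluid_ounce = 0.6798 * 2.957353e-05 = 2.0104085e-05 m^3. 1 gallon_imp = 0.00454609 m^3, so 2.0104085e-05 m^3 = 2.0104085e-05 / 0.00454609 = 0.0044222806 gallon_imp ≈ 0.004422 gallon_imp (4 s.f.). Final answer: 0.004422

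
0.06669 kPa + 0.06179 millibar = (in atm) 1 kPa = 1000 Pa, so 0.06669 kPa = 0.06669 * 1000 = 66.69 Pa. 1 millibar = 100 Pa, so 0.06179 millibar = 0.06179 * 100 = 6.179 Pa. Sum: 66.69 + 6.179 = 72.869 Pa. 1 atm = 101325 Pa, so 72.869 Pa = 72.869 / 101325 = 0.00071916112 atm ≈ 0.0007192 atm (4 s.f.). Final answer: 0.0007192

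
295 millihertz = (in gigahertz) 2.95e-10. Check: 1 millihertz = 0.001 Hz, so 295 millihertz = 295 * 0.001 = 0.295 Hz. 1 gigahertz = 1e+09 Hz, so 0.295 Hz = 0.295 / 1e+09 = 2.95e-10 gigahertz.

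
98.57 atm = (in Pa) 9.988e+06. Check: 1 atm = 101325 Pa, so 98.57 atm = 98.57 * 101325 = 9987605.2 Pa. Result: 9987605.2 Pa ≈ 9.988e+06 Pa (4 s.f.).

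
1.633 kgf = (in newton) 1 kgf = 9.80665 N, so 1.633 kgf = 1.633 * 9.80665 = 16.014259 N. 16.014259 N = 16.014259 newton ≈ 16.01 newton (4 s.f.). Final answer: 16.01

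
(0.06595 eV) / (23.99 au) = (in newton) 2.944e-33. Check: 1 eV = 1.6021766e-19 J, so 0.06595 eV = 0.06595 * 1.6021766e-19 = 1.0566355e-20 J. 1 au = 1.4959787e+11 m, so 23.99 au = 23.99 * 1.4959787e+11 = 3.5888529e+12 m. Combine: 1.0566355e-20 J / 3.5888529e+12 m = 2.9442151e-33 N. 2.9442151e-33 N = 2.9442151e-33 newton ≈ 2.944e-33 newton (4 s.f.).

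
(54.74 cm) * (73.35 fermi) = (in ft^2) 1 cm = 0.01 m, so 54.74 cm = 54.74 * 0.01 = 0.5474 m. 1 fermi = 1e-15 m, so 73.35 fermi = 73.35 * 1e-15 = 7.335e-14 m. Combine: 0.5474 m * 7.335e-14 m = 4.015179e-14 m^2. 1 ft^2 = 0.09290304 m^2, so 4.015179e-14 m^2 = 4.015179e-14 / 0.09290304 = 4.3219027e-13 ft^2 ≈ 4.322e-13 ft^2 (4 s.f.). Final answer: 4.322e-13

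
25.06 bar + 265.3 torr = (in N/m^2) 1 bar = 100000 Pa, so 25.06 bar = 25.06 * 100000 = 2506000 Pa. 1 torr = 133.32237 Pa, so 265.3 torr = 265.3 * 133.32237 = 35370.424 Pa. Sum: 2506000 + 35370.424 = 2541370.4 Pa. 2541370.4 Pa = 2541370.4 N/m^2 ≈ 2.541e+06 N/m^2 (4 s.f.). Final answer: 2.541e+06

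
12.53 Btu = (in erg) 1 Btu = 1055.0559 J, so 12.53 Btu = 12.53 * 1055.0559 = 13219.85 J. 1 erg = 1e-07 J, so 13219.85 J = 13219.85 / 1e-07 = 1.321985e+11 erg ≈ 1.322e+11 erg (4 s.f.). Final answer: 1.322e+11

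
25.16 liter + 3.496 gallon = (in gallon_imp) 1 liter = 0.001 m^3, so 25.16 liter = 25.16 * 0.001 = 0.02516 m^3. 1 gallon = 0.0037854118 m^3, so 3.496 gallon = 3.496 * 0.0037854118 = 0.0132338 m^3. Sum: 0.02516 + 0.0132338 = 0.0383938 m^3. 1 gallon_imp = 0.00454609 m^3, so 0.0383938 m^3 = 0.0383938 / 0.00454609 = 8.4454552 gallon_imp ≈ 8.445 gallon_imp (4 s.f.). Final answer: 8.445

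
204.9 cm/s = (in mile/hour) 1 cm/s = 0.01 m/s, so 204.9 cm/s = 204.9 * 0.01 = 2.049 m/s. 1 mile/hour = 0.44704 m/s, so 2.049 m/s = 2.049 / 0.44704 = 4.5834825 mile/hour ≈ 4.583 mile/hour (4 s.f.). Final answer: 4.583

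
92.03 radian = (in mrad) 92.03 radian = 92.03 rad. 1 mrad = 0.001 rad, so 92.03 rad = 92.03 / 0.001 = 92030 mrad ≈ 9.203e+04 mrad (4 s.f.). Final answer: 9.203e+04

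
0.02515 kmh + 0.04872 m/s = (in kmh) 0.2005. Check: 1 kmh = 0.27777778 m/s, so 0.02515 kmh = 0.02515 * 0.27777778 = 0.0069861111 m/s. 0.04872 m/s is already in m/s. Sum: 0.0069861111 + 0.04872 = 0.055706111 m/s. 1 kmh = 0.27777778 m/s, so 0.055706111 m/s = 0.055706111 / 0.27777778 = 0.200542 kmh ≈ 0.2005 kmh (4 s.f.).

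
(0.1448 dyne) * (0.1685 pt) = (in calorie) 2.057e-11. Check: 1 dyne = 1e-05 N, so 0.1448 dyne = 0.1448 * 1e-05 = 1.448e-06 N. 1 pt = 0.00035277778 m, so 0.1685 pt = 0.1685 * 0.00035277778 = 5.9443056e-05 m. Combine: 1.448e-06 N * 5.9443056e-05 m = 8.6073544e-11 J. 1 calorie = 4.184 J, so 8.6073544e-11 J = 8.6073544e-11 / 4.184 = 2.0572071e-11 calorie ≈ 2.057e-11 calorie (4 s.f.).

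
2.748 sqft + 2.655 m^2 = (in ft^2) 1 sqft = 0.09290304 m^2, so 2.748 sqft = 2.748 * 0.09290304 = 0.25529755 m^2. 2.655 m^2 is already in m^2. Sum: 0.25529755 + 2.655 = 2.9102976 m^2. 1 ft^2 = 0.09290304 m^2, so 2.9102976 m^2 = 2.9102976 / 0.09290304 = 31.326182 ft^2 ≈ 31.33 ft^2 (4 s.f.). Final answer: 31.33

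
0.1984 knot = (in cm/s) 10.21. Check: 1 knot = 0.51444444 m/s, so 0.1984 knot = 0.1984 * 0.51444444 = 0.10206578 m/s. 1 cm/s = 0.01 m/s, so 0.10206578 m/s = 0.10206578 / 0.01 = 10.206578 cm/s ≈ 10.21 cm/s (4 s.f.).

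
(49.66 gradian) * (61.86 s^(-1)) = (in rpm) 1 gradian = 0.015707963 rad, so 49.66 gradian = 49.66 * 0.015707963 = 0.78005746 rad. 61.86 s^(-1) = 61.86 Hz. Combine: 0.78005746 rad * 61.86 Hz = 48.254354 rad/s. 1 rpm = 0.10471976 rad/s, so 48.254354 rad/s = 48.254354 / 0.10471976 = 460.79514 rpm ≈ 460.8 rpm (4 s.f.). Final answer: 460.8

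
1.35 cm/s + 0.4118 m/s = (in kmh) 1 cm/s = 0.01 m/s, so 1.35 cm/s = 1.35 * 0.01 = 0.0135 m/s. 0.4118 m/s is already in m/s. Sum: 0.0135 + 0.4118 = 0.4253 m/s. 1 kmh = 0.27777778 m/s, so 0.4253 m/s = 0.4253 / 0.27777778 = 1.53108 kmh ≈ 1.531 kmh (4 s.f.). Final answer: 1.531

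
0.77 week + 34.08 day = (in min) 1 week = 604800 s, so 0.77 week = 0.77 * 604800 = 465696 s. 1 day = 86400 s, so 34.08 day = 34.08 * 86400 = 2944512 s. Sum: 465696 + 2944512 = 3410208 s. 1 min = 60 s, so 3410208 s = 3410208 / 60 = 56836.8 min ≈ 5.684e+04 min (4 s.f.). Final answer: 5.684e+04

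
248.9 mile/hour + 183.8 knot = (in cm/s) 1 mile/hour = 0.44704 m/s, so 248.9 mile/hour = 248.9 * 0.44704 = 111.26826 m/s. 1 knot = 0.51444444 m/s, so 183.8 knot = 183.8 * 0.51444444 = 94.554889 m/s. Sum: 111.26826 + 94.554889 = 205.82314 m/s. 1 cm/s = 0.01 m/s, so 205.82314 m/s = 205.82314 / 0.01 = 20582.314 cm/s ≈ 2.058e+04 cm/s (4 s.f.). Final answer: 2.058e+04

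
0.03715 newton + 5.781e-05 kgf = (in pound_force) 0.008479. Check: 0.03715 newton = 0.03715 N. 1 kgf = 9.80665 N, so 5.781e-05 kgf = 5.781e-05 * 9.80665 = 0.00056692244 N. Sum: 0.03715 + 0.00056692244 = 0.037716922 N. 1 pound_force = 4.4482216 N, so 0.037716922 N = 0.037716922 / 4.4482216 = 0.0084791015 pound_force ≈ 0.008479 pound_force (4 s.f.).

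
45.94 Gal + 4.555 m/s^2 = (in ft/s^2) 16.45. Check: 1 Gal = 0.01 m/s^2, so 45.94 Gal = 45.94 * 0.01 = 0.4594 m/s^2. 4.555 m/s^2 is already in m/s^2. Sum: 0.4594 + 4.555 = 5.0144 m/s^2. 1 ft/s^2 = 0.3048 m/s^2, so 5.0144 m/s^2 = 5.0144 / 0.3048 = 16.451444 ft/s^2 ≈ 16.45 ft/s^2 (4 s.f.).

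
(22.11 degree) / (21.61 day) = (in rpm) 1.974e-06. Check: 1 degree = 0.017453293 rad, so 22.11 degree = 22.11 * 0.017453293 = 0.3858923 rad. 1 day = 86400 s, so 21.61 day = 21.61 * 86400 = 1867104 s. Combine: 0.3858923 rad / 1867104 s = 2.0667959e-07 rad/s. 1 rpm = 0.10471976 rad/s, so 2.0667959e-07 rad/s = 2.0667959e-07 / 0.10471976 = 1.9736447e-06 rpm ≈ 1.974e-06 rpm (4 s.f.).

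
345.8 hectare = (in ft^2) 1 hectare = 10000 m^2, so 345.8 hectare = 345.8 * 10000 = 3458000 m^2. 1 ft^2 = 0.09290304 m^2, so 3458000 m^2 = 3458000 / 0.09290304 = 37221602 ft^2 ≈ 3.722e+07 ft^2 (4 s.f.). Final answer: 3.722e+07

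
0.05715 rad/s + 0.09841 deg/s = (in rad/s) 0.05887. Check: 0.05715 rad/s is already in rad/s. 1 deg/s = 0.017453293 rad/s, so 0.09841 deg/s = 0.09841 * 0.017453293 = 0.0017175785 rad/s. Sum: 0.05715 + 0.0017175785 = 0.058867579 rad/s. Result: 0.058867579 rad/s ≈ 0.05887 rad/s (4 s.f.).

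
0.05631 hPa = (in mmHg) 0.04224. Check: 1 hPa = 100 Pa, so 0.05631 hPa = 0.05631 * 100 = 5.631 Pa. 1 mmHg = 133.32237 Pa, so 5.631 Pa = 5.631 / 133.32237 = 0.042235973 mmHg ≈ 0.04224 mmHg (4 s.f.).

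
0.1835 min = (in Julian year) 3.489e-07. Check: 1 min = 60 s, so 0.1835 min = 0.1835 * 60 = 11.01 s. 1 Julian year = 31557600 s, so 11.01 s = 11.01 / 31557600 = 3.4888585e-07 Julian year ≈ 3.489e-07 Julian year (4 s.f.).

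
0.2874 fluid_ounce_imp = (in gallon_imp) 1 fluid_ounce_imp = 2.8413063e-05 m^3, so 0.2874 fluid_ounce_imp = 0.2874 * 2.8413063e-05 = 8.1659142e-06 m^3. 1 gallon_imp = 0.00454609 m^3, so 8.1659142e-06 m^3 = 8.1659142e-06 / 0.00454609 = 0.00179625 gallon_imp ≈ 0.001796 gallon_imp (4 s.f.). Final answer: 0.001796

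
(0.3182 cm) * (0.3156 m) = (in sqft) 1 cm = 0.01 m, so 0.3182 cm = 0.3182 * 0.01 = 0.003182 m. 0.3156 m is already in m. Combine: 0.003182 m * 0.3156 m = 0.0010042392 m^2. 1 sqft = 0.09290304 m^2, so 0.0010042392 m^2 = 0.0010042392 / 0.09290304 = 0.010809541 sqft ≈ 0.01081 sqft (4 s.f.). Final answer: 0.01081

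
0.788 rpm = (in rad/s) 0.08252. Check: 1 rpm = 0.10471976 rad/s, so 0.788 rpm = 0.788 * 0.10471976 = 0.082519167 rad/s. Result: 0.082519167 rad/s ≈ 0.08252 rad/s (4 s.f.).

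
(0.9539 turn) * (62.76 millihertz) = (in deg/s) 1 turn = 6.2831853 rad, so 0.9539 turn = 0.9539 * 6.2831853 = 5.9935305 rad. 1 millihertz = 0.001 Hz, so 62.76 millihertz = 62.76 * 0.001 = 0.06276 Hz. Combine: 5.9935305 rad * 0.06276 Hz = 0.37615397 rad/s. 1 deg/s = 0.017453293 rad/s, so 0.37615397 rad/s = 0.37615397 / 0.017453293 = 21.552035 deg/s ≈ 21.55 deg/s (4 s.f.). Final answer: 21.55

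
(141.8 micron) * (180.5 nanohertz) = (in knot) 1 micron = 1e-06 m, so 141.8 micron = 141.8 * 1e-06 = 0.0001418 m. 1 nanohertz = 1e-09 Hz, so 180.5 nanohertz = 180.5 * 1e-09 = 1.805e-07 Hz. Combine: 0.0001418 m * 1.805e-07 Hz = 2.55949e-11 m/s. 1 knot = 0.51444444 m/s, so 2.55949e-11 m/s = 2.55949e-11 / 0.51444444 = 4.9752505e-11 knot ≈ 4.975e-11 knot (4 s.f.). Final answer: 4.975e-11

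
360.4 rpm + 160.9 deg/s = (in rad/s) 1 rpm = 0.10471976 rad/s, so 360.4 rpm = 360.4 * 0.10471976 = 37.741 rad/s. 1 deg/s = 0.017453293 rad/s, so 160.9 deg/s = 160.9 * 0.017453293 = 2.8082348 rad/s. Sum: 37.741 + 2.8082348 = 40.549235 rad/s. Result: 40.549235 rad/s ≈ 40.55 rad/s (4 s.f.). Final answer: 40.55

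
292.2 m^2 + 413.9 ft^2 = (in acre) 0.08171. Check: 292.2 m^2 is already in m^2. 1 ft^2 = 0.09290304 m^2, so 413.9 ft^2 = 413.9 * 0.09290304 = 38.452568 m^2. Sum: 292.2 + 38.452568 = 330.65257 m^2. 1 acre = 4046.8564 m^2, so 330.65257 m^2 = 330.65257 / 4046.8564 = 0.081706029 acre ≈ 0.08171 acre (4 s.f.).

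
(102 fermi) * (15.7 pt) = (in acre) 1 fermi = 1e-15 m, so 102 fermi = 102 * 1e-15 = 1.02e-13 m. 1 pt = 0.00035277778 m, so 15.7 pt = 15.7 * 0.00035277778 = 0.0055386111 m. Combine: 1.02e-13 m * 0.0055386111 m = 5.6493833e-16 m^2. 1 acre = 4046.8564 m^2, so 5.6493833e-16 m^2 = 5.6493833e-16 / 4046.8564 = 1.395993e-19 acre ≈ 1.396e-19 acre (4 s.f.). Final answer: 1.396e-19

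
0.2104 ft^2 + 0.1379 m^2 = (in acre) 1 ft^2 = 0.09290304 m^2, so 0.2104 ft^2 = 0.2104 * 0.09290304 = 0.0195468 m^2. 0.1379 m^2 is already in m^2. Sum: 0.0195468 + 0.1379 = 0.1574468 m^2. 1 acre = 4046.8564 m^2, so 0.1574468 m^2 = 0.1574468 / 4046.8564 = 3.8905951e-05 acre ≈ 3.891e-05 acre (4 s.f.). Final answer: 3.891e-05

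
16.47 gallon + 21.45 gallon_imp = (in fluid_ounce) 1 gallon = 0.0037854118 m^3, so 16.47 gallon = 16.47 * 0.0037854118 = 0.062345732 m^3. 1 gallon_imp = 0.00454609 m^3, so 21.45 gallon_imp = 21.45 * 0.00454609 = 0.097513631 m^3. Sum: 0.062345732 + 0.097513631 = 0.15985936 m^3. 1 fluid_ounce = 2.957353e-05 m^3, so 0.15985936 m^3 = 0.15985936 / 2.957353e-05 = 5405.4881 fluid_ounce ≈ 5405 fluid_ounce (4 s.f.). Final answer: 5405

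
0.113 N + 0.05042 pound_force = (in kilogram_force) 0.03439. Check: 0.113 N is already in N. 1 pound_force = 4.4482216 N, so 0.05042 pound_force = 0.05042 * 4.4482216 = 0.22427933 N. Sum: 0.113 + 0.22427933 = 0.33727933 N. 1 kilogram_force = 9.80665 N, so 0.33727933 N = 0.33727933 / 9.80665 = 0.034392921 kilogram_force ≈ 0.03439 kilogram_force (4 s.f.).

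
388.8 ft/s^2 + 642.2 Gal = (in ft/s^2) 1 ft/s^2 = 0.3048 m/s^2, so 388.8 ft/s^2 = 388.8 * 0.3048 = 118.50624 m/s^2. 1 Gal = 0.01 m/s^2, so 642.2 Gal = 642.2 * 0.01 = 6.422 m/s^2. Sum: 118.50624 + 6.422 = 124.92824 m/s^2. 1 ft/s^2 = 0.3048 m/s^2, so 124.92824 m/s^2 = 124.92824 / 0.3048 = 409.86955 ft/s^2 ≈ 409.9 ft/s^2 (4 s.f.). Final answer: 409.9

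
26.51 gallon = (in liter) 100.4. Check: 1 gallon = 0.0037854118 m^3, so 26.51 gallon = 26.51 * 0.0037854118 = 0.10035127 m^3. 1 liter = 0.001 m^3, so 0.10035127 m^3 = 0.10035127 / 0.001 = 100.35127 liter ≈ 100.4 liter (4 s.f.).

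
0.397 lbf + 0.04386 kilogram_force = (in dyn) 1 lbf = 4.4482216 N, so 0.397 lbf = 0.397 * 4.4482216 = 1.765944 N. 1 kilogram_force = 9.80665 N, so 0.04386 kilogram_force = 0.04386 * 9.80665 = 0.43011967 N. Sum: 1.765944 + 0.43011967 = 2.1960637 N. 1 dyn = 1e-05 N, so 2.1960637 N = 2.1960637 / 1e-05 = 219606.37 dyn ≈ 2.196e+05 dyn (4 s.f.). Final answer: 2.196e+05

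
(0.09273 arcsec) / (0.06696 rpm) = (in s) 6.411e-05. Check: 1 arcsec = 4.8481368e-06 rad, so 0.09273 arcsec = 0.09273 * 4.8481368e-06 = 4.4956773e-07 rad. 1 rpm = 0.10471976 rad/s, so 0.06696 rpm = 0.06696 * 0.10471976 = 0.0070120348 rad/s. Combine: 4.4956773e-07 rad / 0.0070120348 rad/s = 6.4113733e-05 s. Result: 6.4113733e-05 s ≈ 6.411e-05 s (4 s.f.).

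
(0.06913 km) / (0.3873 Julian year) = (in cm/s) 0.0005656. Check: 1 km = 1000 m, so 0.06913 km = 0.06913 * 1000 = 69.13 m. 1 Julian year = 31557600 s, so 0.3873 Julian year = 0.3873 * 31557600 = 12222258 s. Combine: 69.13 m / 12222258 s = 5.6560741e-06 m/s. 1 cm/s = 0.01 m/s, so 5.6560741e-06 m/s = 5.6560741e-06 / 0.01 = 0.00056560741 cm/s ≈ 0.0005656 cm/s (4 s.f.).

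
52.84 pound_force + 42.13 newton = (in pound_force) 62.31. Check: 1 pound_force = 4.4482216 N, so 52.84 pound_force = 52.84 * 4.4482216 = 235.04403 N. 42.13 newton = 42.13 N. Sum: 235.04403 + 42.13 = 277.17403 N. 1 pound_force = 4.4482216 N, so 277.17403 N = 277.17403 / 4.4482216 = 62.311201 pound_force ≈ 62.31 pound_force (4 s.f.).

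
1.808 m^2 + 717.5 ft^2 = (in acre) 1.808 m^2 is already in m^2. 1 ft^2 = 0.09290304 m^2, so 717.5 ft^2 = 717.5 * 0.09290304 = 66.657931 m^2. Sum: 1.808 + 66.657931 = 68.465931 m^2. 1 acre = 4046.8564 m^2, so 68.465931 m^2 = 68.465931 / 4046.8564 = 0.0169183 acre ≈ 0.01692 acre (4 s.f.). Final answer: 0.01692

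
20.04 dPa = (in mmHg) 0.01503. Check: 1 dPa = 0.1 Pa, so 20.04 dPa = 20.04 * 0.1 = 2.004 Pa. 1 mmHg = 133.32237 Pa, so 2.004 Pa = 2.004 / 133.32237 = 0.015031236 mmHg ≈ 0.01503 mmHg (4 s.f.).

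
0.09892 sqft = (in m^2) 0.00919. Check: 1 sqft = 0.09290304 m^2, so 0.09892 sqft = 0.09892 * 0.09290304 = 0.0091899687 m^2. Result: 0.0091899687 m^2 ≈ 0.00919 m^2 (4 s.f.).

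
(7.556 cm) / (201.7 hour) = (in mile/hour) 2.328e-07. Check: 1 cm = 0.01 m, so 7.556 cm = 7.556 * 0.01 = 0.07556 m. 1 hour = 3600 s, so 201.7 hour = 201.7 * 3600 = 726120 s. Combine: 0.07556 m / 726120 s = 1.0405993e-07 m/s. 1 mile/hour = 0.44704 m/s, so 1.0405993e-07 m/s = 1.0405993e-07 / 0.44704 = 2.3277545e-07 mile/hour ≈ 2.328e-07 mile/hour (4 s.f.).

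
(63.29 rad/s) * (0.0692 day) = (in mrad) 3.784e+08. Check: 63.29 rad/s is already in rad/s. 1 day = 86400 s, so 0.0692 day = 0.0692 * 86400 = 5978.88 s. Combine: 63.29 rad/s * 5978.88 s = 378403.32 rad. 1 mrad = 0.001 rad, so 378403.32 rad = 378403.32 / 0.001 = 3.7840332e+08 mrad ≈ 3.784e+08 mrad (4 s.f.).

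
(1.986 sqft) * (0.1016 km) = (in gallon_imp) 1 sqft = 0.09290304 m^2, so 1.986 sqft = 1.986 * 0.09290304 = 0.18450544 m^2. 1 km = 1000 m, so 0.1016 km = 0.1016 * 1000 = 101.6 m. Combine: 0.18450544 m^2 * 101.6 m = 18.745752 m^3. 1 gallon_imp = 0.00454609 m^3, so 18.745752 m^3 = 18.745752 / 0.00454609 = 4123.4891 gallon_imp ≈ 4123 gallon_imp (4 s.f.). Final answer: 4123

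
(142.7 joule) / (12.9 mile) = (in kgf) 142.7 joule = 142.7 J. 1 mile = 1609.344 m, so 12.9 mile = 12.9 * 1609.344 = 20760.538 m. Combine: 142.7 J / 20760.538 m = 0.0068736178 N. 1 kgf = 9.80665 N, so 0.0068736178 N = 0.0068736178 / 9.80665 = 0.00070091395 kgf ≈ 0.0007009 kgf (4 s.f.). Final answer: 0.0007009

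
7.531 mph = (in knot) 6.544. Check: 1 mph = 0.44704 m/s, so 7.531 mph = 7.531 * 0.44704 = 3.3666582 m/s. 1 knot = 0.51444444 m/s, so 3.3666582 m/s = 3.3666582 / 0.51444444 = 6.5442601 knot ≈ 6.544 knot (4 s.f.).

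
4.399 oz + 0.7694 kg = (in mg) 1 oz = 0.028349523 kg, so 4.399 oz = 4.399 * 0.028349523 = 0.12470955 kg. 0.7694 kg is already in kg. Sum: 0.12470955 + 0.7694 = 0.89410955 kg. 1 mg = 1e-06 kg, so 0.89410955 kg = 0.89410955 / 1e-06 = 894109.55 mg ≈ 8.941e+05 mg (4 s.f.). Final answer: 8.941e+05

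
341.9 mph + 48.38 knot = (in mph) 1 mph = 0.44704 m/s, so 341.9 mph = 341.9 * 0.44704 = 152.84298 m/s. 1 knot = 0.51444444 m/s, so 48.38 knot = 48.38 * 0.51444444 = 24.888822 m/s. Sum: 152.84298 + 24.888822 = 177.7318 m/s. 1 mph = 0.44704 m/s, so 177.7318 m/s = 177.7318 / 0.44704 = 397.57471 mph ≈ 397.6 mph (4 s.f.). Final answer: 397.6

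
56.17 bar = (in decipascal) 1 bar = 100000 Pa, so 56.17 bar = 56.17 * 100000 = 5617000 Pa. 1 decipascal = 0.1 Pa, so 5617000 Pa = 5617000 / 0.1 = 56170000 decipascal ≈ 5.617e+07 decipascal (4 s.f.). Final answer: 5.617e+07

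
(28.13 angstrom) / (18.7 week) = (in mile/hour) 5.564e-16. Check: 1 angstrom = 1e-10 m, so 28.13 angstrom = 28.13 * 1e-10 = 2.813e-09 m. 1 week = 604800 s, so 18.7 week = 18.7 * 604800 = 11309760 s. Combine: 2.813e-09 m / 11309760 s = 2.4872323e-16 m/s. 1 mile/hour = 0.44704 m/s, so 2.4872323e-16 m/s = 2.4872323e-16 / 0.44704 = 5.5637801e-16 mile/hour ≈ 5.564e-16 mile/hour (4 s.f.).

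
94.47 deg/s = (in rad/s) 1 deg/s = 0.017453293 rad/s, so 94.47 deg/s = 94.47 * 0.017453293 = 1.6488125 rad/s. Result: 1.6488125 rad/s ≈ 1.649 rad/s (4 s.f.). Final answer: 1.649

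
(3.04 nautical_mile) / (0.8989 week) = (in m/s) 1 nautical_mile = 1852 m, so 3.04 nautical_mile = 3.04 * 1852 = 5630.08 m. 1 week = 604800 s, so 0.8989 week = 0.8989 * 604800 = 543654.72 s. Combine: 5630.08 m / 543654.72 s = 0.010355985 m/s. Result: 0.010355985 m/s ≈ 0.01036 m/s (4 s.f.). Final answer: 0.01036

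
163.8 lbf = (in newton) 1 lbf = 4.4482216 N, so 163.8 lbf = 163.8 * 4.4482216 = 728.6187 N. 728.6187 N = 728.6187 newton ≈ 728.6 newton (4 s.f.). Final answer: 728.6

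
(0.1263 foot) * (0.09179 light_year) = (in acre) 1 foot = 0.3048 m, so 0.1263 foot = 0.1263 * 0.3048 = 0.03849624 m. 1 light_year = 9.4607305e+15 m, so 0.09179 light_year = 0.09179 * 9.4607305e+15 = 8.6840045e+14 m. Combine: 0.03849624 m * 8.6840045e+14 m = 3.3430152e+13 m^2. 1 acre = 4046.8564 m^2, so 3.3430152e+13 m^2 = 3.3430152e+13 / 4046.8564 = 8.2607705e+09 acre ≈ 8.261e+09 acre (4 s.f.). Final answer: 8.261e+09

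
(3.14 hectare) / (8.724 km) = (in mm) 1 hectare = 10000 m^2, so 3.14 hectare = 3.14 * 10000 = 31400 m^2. 1 km = 1000 m, so 8.724 km = 8.724 * 1000 = 8724 m. Combine: 31400 m^2 / 8724 m = 3.5992664 m. 1 mm = 0.001 m, so 3.5992664 m = 3.5992664 / 0.001 = 3599.2664 mm ≈ 3599 mm (4 s.f.). Final answer: 3599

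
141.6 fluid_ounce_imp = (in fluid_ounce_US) 1 fluid_ounce_imp = 2.8413063e-05 m^3, so 141.6 fluid_ounce_imp = 141.6 * 2.8413063e-05 = 0.0040232897 m^3. 1 fluid_ounce_US = 2.957353e-05 m^3, so 0.0040232897 m^3 = 0.0040232897 / 2.957353e-05 = 136.04361 fluid_ounce_US ≈ 136 fluid_ounce_US (4 s.f.). Final answer: 136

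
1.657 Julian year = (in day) 605.2. Check: 1 Julian year = 31557600 s, so 1.657 Julian year = 1.657 * 31557600 = 52290943 s. 1 day = 86400 s, so 52290943 s = 52290943 / 86400 = 605.21925 day ≈ 605.2 day (4 s.f.).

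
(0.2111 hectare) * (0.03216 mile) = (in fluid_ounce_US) 3.694e+09. Check: 1 hectare = 10000 m^2, so 0.2111 hectare = 0.2111 * 10000 = 2111 m^2. 1 mile = 1609.344 m, so 0.03216 mile = 0.03216 * 1609.344 = 51.756503 m. Combine: 2111 m^2 * 51.756503 m = 109257.98 m^3. 1 fluid_ounce_US = 2.957353e-05 m^3, so 109257.98 m^3 = 109257.98 / 2.957353e-05 = 3.6944517e+09 fluid_ounce_US ≈ 3.694e+09 fluid_ounce_US (4 s.f.).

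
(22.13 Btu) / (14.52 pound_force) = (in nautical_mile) 0.1952. Check: 1 Btu = 1055.0559 J, so 22.13 Btu = 22.13 * 1055.0559 = 23348.386 J. 1 pound_force = 4.4482216 N, so 14.52 pound_force = 14.52 * 4.4482216 = 64.588178 N. Combine: 23348.386 J / 64.588178 N = 361.49628 m. 1 nautical_mile = 1852 m, so 361.49628 m = 361.49628 / 1852 = 0.19519238 nautical_mile ≈ 0.1952 nautical_mile (4 s.f.).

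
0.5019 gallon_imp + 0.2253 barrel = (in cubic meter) 1 gallon_imp = 0.00454609 m^3, so 0.5019 gallon_imp = 0.5019 * 0.00454609 = 0.0022816826 m^3. 1 barrel = 0.15898729 m^3, so 0.2253 barrel = 0.2253 * 0.15898729 = 0.035819838 m^3. Sum: 0.0022816826 + 0.035819838 = 0.03810152 m^3. 0.03810152 m^3 = 0.03810152 cubic meter ≈ 0.0381 cubic meter (4 s.f.). Final answer: 0.0381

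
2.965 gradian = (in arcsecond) 9607. Check: 1 gradian = 0.015707963 rad, so 2.965 gradian = 2.965 * 0.015707963 = 0.046574111 rad. 1 arcsecond = 4.8481368e-06 rad, so 0.046574111 rad = 0.046574111 / 4.8481368e-06 = 9606.6 arcsecond ≈ 9607 arcsecond (4 s.f.).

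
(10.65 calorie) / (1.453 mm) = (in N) 1 calorie = 4.184 J, so 10.65 calorie = 10.65 * 4.184 = 44.5596 J. 1 mm = 0.001 m, so 1.453 mm = 1.453 * 0.001 = 0.001453 m. Combine: 44.5596 J / 0.001453 m = 30667.309 N. Result: 30667.309 N ≈ 3.067e+04 N (4 s.f.). Final answer: 3.067e+04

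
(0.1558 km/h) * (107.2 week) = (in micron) 2.806e+12. Check: 1 km/h = 0.27777778 m/s, so 0.1558 km/h = 0.1558 * 0.27777778 = 0.043277778 m/s. 1 week = 604800 s, so 107.2 week = 107.2 * 604800 = 64834560 s. Combine: 0.043277778 m/s * 64834560 s = 2805895.7 m. 1 micron = 1e-06 m, so 2805895.7 m = 2805895.7 / 1e-06 = 2.8058957e+12 micron ≈ 2.806e+12 micron (4 s.f.).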